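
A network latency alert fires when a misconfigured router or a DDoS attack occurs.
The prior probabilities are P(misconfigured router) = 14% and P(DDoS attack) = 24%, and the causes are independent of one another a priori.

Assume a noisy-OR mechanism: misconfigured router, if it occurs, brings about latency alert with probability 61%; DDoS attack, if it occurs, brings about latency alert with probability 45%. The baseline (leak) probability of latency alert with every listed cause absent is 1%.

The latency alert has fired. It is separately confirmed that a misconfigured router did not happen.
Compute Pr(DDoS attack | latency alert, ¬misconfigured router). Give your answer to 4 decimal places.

Under noisy-OR, P(latency alert | causes) = 1 − (1−0.01)·∏(1−qᵢ) over the active causes.
P(latency alert | ¬misconfigured router) = 0.01·0.76 + 0.4555·0.24 = 0.007600 + 0.109320 = 0.116920
Of this, 0.109320 comes from 0.4555·0.24 (the DDoS attack=true cases).
P(DDoS attack | latency alert, ¬misconfigured router) = 0.109320 / 0.116920 ≈ 0.9350

Pr(DDoS attack | latency alert, ¬misconfigured router) ≈ 0.9350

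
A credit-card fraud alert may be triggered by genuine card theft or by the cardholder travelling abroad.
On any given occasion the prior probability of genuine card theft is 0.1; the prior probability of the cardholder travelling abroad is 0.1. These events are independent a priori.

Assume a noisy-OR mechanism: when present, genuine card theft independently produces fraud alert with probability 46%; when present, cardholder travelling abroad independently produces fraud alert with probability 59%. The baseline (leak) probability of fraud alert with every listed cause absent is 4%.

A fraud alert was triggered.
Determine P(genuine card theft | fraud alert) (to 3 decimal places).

P(genuine card theft | fraud alert) ≈ 0.371

Under noisy-OR, P(fraud alert | causes) = 1 − (1−0.04)·∏(1−qᵢ) over the active causes.
By total probability over the 4 (genuine card theft, cardholder travelling abroad) configurations:
  P(fraud alert) = 0.04×0.9×0.9 + 0.6064×0.9×0.1 + 0.4816×0.1×0.9 + 0.787456×0.1×0.1
        = 0.032400 + 0.054576 + 0.043344 + 0.007875 = 0.138195
Keeping only the genuine card theft-present terms gives 0.051219, so
  P(genuine card theft | fraud alert) = 0.051219 / 0.138195 ≈ 0.371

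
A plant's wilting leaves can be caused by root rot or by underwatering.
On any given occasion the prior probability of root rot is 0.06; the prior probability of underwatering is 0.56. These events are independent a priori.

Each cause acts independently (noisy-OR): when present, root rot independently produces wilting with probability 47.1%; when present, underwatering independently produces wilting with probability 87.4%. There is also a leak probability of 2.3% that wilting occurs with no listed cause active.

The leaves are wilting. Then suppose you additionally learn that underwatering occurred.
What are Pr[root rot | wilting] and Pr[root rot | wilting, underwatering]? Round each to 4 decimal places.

Under noisy-OR, P(wilting | causes) = 1 − (1−0.023)·∏(1−qᵢ) over the active causes.
Numerator (weight on configurations with root rot): 0.012756 + 0.031412 = 0.044168
The normalizing constant is 0.023*0.94*0.44 + 0.876898*0.94*0.56 + 0.483167*0.06*0.44 + 0.934879*0.06*0.56 = 0.515280
Posterior = 0.044168 / 0.515280 ≈ 0.0857

With the extra evidence:
By total probability over both values of root rot:
  P(wilting | underwatering) = 0.876898·0.94 + 0.934879·0.06
        = 0.824284 + 0.056093 = 0.880377
Keeping only the root rot-present terms gives 0.056093, so
  P(root rot | wilting, underwatering) = 0.056093 / 0.880377 ≈ 0.0637
This is intercausal reasoning (explaining away): once underwatering accounts for the wilting, root rot becomes less likely.

Pr[root rot | wilting] ≈ 0.0857; Pr[root rot | wilting, underwatering] ≈ 0.0637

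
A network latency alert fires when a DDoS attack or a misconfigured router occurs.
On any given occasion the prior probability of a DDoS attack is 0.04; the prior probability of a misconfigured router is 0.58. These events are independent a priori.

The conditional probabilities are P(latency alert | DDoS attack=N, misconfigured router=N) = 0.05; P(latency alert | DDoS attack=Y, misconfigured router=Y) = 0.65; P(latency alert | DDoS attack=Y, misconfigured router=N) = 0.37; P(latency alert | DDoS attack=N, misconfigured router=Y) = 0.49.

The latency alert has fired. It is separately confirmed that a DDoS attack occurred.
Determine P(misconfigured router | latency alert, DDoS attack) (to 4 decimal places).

P(misconfigured router | latency alert, DDoS attack) ≈ 0.7081

Numerator (weight on configurations with misconfigured router): 0.65*0.58 = 0.377000
Normalizer over all consistent configurations: 0.37*0.42 + 0.65*0.58 = 0.532400
Posterior = 0.377000 / 0.532400 ≈ 0.7081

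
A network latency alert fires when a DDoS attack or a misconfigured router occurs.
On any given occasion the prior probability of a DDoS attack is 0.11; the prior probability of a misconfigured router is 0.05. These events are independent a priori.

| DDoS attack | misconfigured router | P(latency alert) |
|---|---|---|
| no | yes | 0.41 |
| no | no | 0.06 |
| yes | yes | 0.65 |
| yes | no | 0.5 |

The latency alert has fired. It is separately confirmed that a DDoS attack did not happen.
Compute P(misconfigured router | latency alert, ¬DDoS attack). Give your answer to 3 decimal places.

P(misconfigured router | latency alert, ¬DDoS attack) ≈ 0.265

Weight on misconfigured router=true, given the evidence: 0.41×0.05 = 0.020500
Normalizer over all consistent configurations: 0.06×0.95 + 0.41×0.05 = 0.077500
P(misconfigured router | latency alert, ¬DDoS attack) = 0.020500/0.077500 ≈ 0.265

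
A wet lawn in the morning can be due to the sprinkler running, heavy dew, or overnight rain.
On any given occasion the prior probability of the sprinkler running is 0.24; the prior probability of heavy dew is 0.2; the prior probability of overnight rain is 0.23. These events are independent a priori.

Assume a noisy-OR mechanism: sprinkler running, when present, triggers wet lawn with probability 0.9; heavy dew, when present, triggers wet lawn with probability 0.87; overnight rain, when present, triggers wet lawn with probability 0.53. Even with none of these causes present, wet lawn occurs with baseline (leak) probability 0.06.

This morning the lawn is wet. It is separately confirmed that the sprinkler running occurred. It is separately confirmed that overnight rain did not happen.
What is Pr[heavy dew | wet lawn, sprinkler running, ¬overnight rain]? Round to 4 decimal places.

Pr[heavy dew | wet lawn, sprinkler running, ¬overnight rain] ≈ 0.2142

Under noisy-OR, P(wet lawn | causes) = 1 − (1−0.06)·∏(1−qᵢ) over the active causes.
Numerator (weight on configurations with heavy dew): 0.98778×0.2 = 0.197556
The normalizing constant is 0.906×0.8 + 0.98778×0.2 = 0.922356
P(heavy dew | wet lawn, sprinkler running, ¬overnight rain) = 0.197556/0.922356 ≈ 0.2142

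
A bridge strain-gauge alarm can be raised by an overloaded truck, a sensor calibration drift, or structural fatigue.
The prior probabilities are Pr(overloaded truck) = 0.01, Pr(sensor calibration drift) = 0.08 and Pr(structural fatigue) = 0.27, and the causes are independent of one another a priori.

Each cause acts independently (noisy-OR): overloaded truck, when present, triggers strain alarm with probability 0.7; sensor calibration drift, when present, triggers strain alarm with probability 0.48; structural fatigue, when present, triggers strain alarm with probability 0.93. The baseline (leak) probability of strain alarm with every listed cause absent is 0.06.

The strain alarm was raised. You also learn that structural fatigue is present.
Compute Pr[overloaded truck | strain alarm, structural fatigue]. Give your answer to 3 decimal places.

Under noisy-OR, P(strain alarm | causes) = 1 − (1−0.06)·∏(1−qᵢ) over the active causes.
P(strain alarm | structural fatigue) = 0.9342·0.99·0.92 + 0.965784·0.99·0.08 + 0.98026·0.01·0.92 + 0.989735·0.01·0.08 = 0.850869 + 0.076490 + 0.009018 + 0.000792 = 0.937169
Of this, 0.009810 comes from 0.009018 + 0.000792 (the overloaded truck=true cases).
P(overloaded truck | strain alarm, structural fatigue) = 0.009810 / 0.937169 ≈ 0.010

Pr[overloaded truck | strain alarm, structural fatigue] ≈ 0.010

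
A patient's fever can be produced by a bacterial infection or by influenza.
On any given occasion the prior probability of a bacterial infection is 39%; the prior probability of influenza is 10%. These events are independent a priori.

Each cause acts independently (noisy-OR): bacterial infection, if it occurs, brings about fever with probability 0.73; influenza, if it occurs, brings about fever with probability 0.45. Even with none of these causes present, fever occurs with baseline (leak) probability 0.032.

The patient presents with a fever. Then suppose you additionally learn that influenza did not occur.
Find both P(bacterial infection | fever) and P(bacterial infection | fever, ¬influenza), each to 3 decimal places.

P(bacterial infection | fever) ≈ 0.864; P(bacterial infection | fever, ¬influenza) ≈ 0.937

Under noisy-OR, P(fever | causes) = 1 − (1−0.032)·∏(1−qᵢ) over the active causes.
Numerator (weight on configurations with bacterial infection): 0.259263 + 0.033394 = 0.292657
Denominator P(fever): 0.032×0.61×0.9 + 0.4676×0.61×0.1 + 0.73864×0.39×0.9 + 0.856252×0.39×0.1 = 0.338749
Posterior = 0.292657 / 0.338749 ≈ 0.864

Now condition on the additional information:
Numerator (weight on configurations with bacterial infection): 0.73864·0.39 = 0.288070
Denominator P(fever | ¬influenza): 0.032·0.61 + 0.73864·0.39 = 0.307590
Posterior = 0.288070 / 0.307590 ≈ 0.937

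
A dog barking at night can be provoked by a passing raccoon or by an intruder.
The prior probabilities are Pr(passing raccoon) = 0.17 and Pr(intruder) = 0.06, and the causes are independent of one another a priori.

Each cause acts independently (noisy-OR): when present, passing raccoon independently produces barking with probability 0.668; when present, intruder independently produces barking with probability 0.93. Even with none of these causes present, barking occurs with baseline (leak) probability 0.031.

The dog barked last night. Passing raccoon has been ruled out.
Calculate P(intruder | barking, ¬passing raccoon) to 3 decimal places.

P(intruder | barking, ¬passing raccoon) ≈ 0.657

Under noisy-OR, P(barking | causes) = 1 − (1−0.031)·∏(1−qᵢ) over the active causes.
Sum P(barking|·) weighted by the priors over both values of intruder:
  P(barking | ¬passing raccoon) = 0.031·0.94 + 0.93217·0.06
        = 0.029140 + 0.055930 = 0.085070
The terms with intruder present sum to 0.055930, so
  P(intruder | barking, ¬passing raccoon) = 0.055930 / 0.085070 ≈ 0.657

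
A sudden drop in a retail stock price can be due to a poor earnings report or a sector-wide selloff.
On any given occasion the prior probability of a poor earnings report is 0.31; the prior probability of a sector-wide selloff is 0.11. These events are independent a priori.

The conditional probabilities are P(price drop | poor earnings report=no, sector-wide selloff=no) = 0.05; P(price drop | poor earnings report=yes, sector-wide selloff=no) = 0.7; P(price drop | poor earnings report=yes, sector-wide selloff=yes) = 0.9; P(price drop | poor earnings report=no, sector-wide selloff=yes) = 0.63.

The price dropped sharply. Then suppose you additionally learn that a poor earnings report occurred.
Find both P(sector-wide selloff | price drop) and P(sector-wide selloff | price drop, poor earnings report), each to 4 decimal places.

Numerator (weight on configurations with sector-wide selloff): 0.047817 + 0.030690 = 0.078507
Denominator P(price drop): 0.05*0.69*0.89 + 0.63*0.69*0.11 + 0.7*0.31*0.89 + 0.9*0.31*0.11 = 0.302342
Posterior = 0.078507 / 0.302342 ≈ 0.2597

With the extra evidence:
By total probability over both values of sector-wide selloff:
  P(price drop | poor earnings report) = 0.7×0.89 + 0.9×0.11
        = 0.623000 + 0.099000 = 0.722000
Keeping only the sector-wide selloff-present terms gives 0.099000, so
  P(sector-wide selloff | price drop, poor earnings report) = 0.099000 / 0.722000 ≈ 0.1371

P(sector-wide selloff | price drop) ≈ 0.2597; P(sector-wide selloff | price drop, poor earnings report) ≈ 0.1371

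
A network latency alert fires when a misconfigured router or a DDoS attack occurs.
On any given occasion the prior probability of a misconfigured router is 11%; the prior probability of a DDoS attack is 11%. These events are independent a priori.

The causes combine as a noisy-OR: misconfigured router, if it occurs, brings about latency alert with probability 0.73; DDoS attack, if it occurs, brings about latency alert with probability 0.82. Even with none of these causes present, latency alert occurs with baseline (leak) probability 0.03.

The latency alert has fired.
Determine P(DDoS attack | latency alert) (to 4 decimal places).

P(DDoS attack | latency alert) ≈ 0.4902

Under noisy-OR, P(latency alert | causes) = 1 − (1−0.03)·∏(1−qᵢ) over the active causes.
P(latency alert) = 0.03·0.89·0.89 + 0.8254·0.89·0.11 + 0.7381·0.11·0.89 + 0.952858·0.11·0.11 = 0.023763 + 0.080807 + 0.072260 + 0.011530 = 0.188360
Of this, 0.092337 comes from 0.080807 + 0.011530 (the DDoS attack=true cases).
P(DDoS attack | latency alert) = 0.092337 / 0.188360 ≈ 0.4902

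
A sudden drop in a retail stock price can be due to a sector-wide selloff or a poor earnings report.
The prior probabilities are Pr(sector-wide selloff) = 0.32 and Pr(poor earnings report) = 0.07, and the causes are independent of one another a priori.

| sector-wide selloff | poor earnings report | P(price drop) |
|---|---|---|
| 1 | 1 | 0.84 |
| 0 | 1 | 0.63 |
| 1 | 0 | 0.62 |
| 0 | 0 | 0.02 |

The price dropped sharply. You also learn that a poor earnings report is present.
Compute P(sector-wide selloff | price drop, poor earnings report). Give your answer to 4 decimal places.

Sum P(price drop|·) weighted by the priors over both values of sector-wide selloff:
  P(price drop | poor earnings report) = 0.63·0.68 + 0.84·0.32
        = 0.428400 + 0.268800 = 0.697200
Keeping only the sector-wide selloff-present terms gives 0.268800, so
  P(sector-wide selloff | price drop, poor earnings report) = 0.268800 / 0.697200 ≈ 0.3855

P(sector-wide selloff | price drop, poor earnings report) ≈ 0.3855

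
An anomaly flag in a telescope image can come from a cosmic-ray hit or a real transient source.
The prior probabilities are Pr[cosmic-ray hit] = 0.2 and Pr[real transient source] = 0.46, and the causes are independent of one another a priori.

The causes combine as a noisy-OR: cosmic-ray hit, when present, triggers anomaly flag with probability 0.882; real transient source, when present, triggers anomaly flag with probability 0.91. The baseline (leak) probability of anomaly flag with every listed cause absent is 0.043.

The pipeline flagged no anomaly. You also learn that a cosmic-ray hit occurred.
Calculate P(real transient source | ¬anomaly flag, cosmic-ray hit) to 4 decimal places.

P(real transient source | ¬anomaly flag, cosmic-ray hit) ≈ 0.0712

Under noisy-OR, P(anomaly flag | causes) = 1 − (1−0.043)·∏(1−qᵢ) over the active causes.
Sum P(¬anomaly flag|·) weighted by the priors over both values of real transient source:
  P(¬anomaly flag | cosmic-ray hit) = 0.112926·0.54 + 0.010163·0.46
        = 0.060980 + 0.004675 = 0.065655
Configurations with real transient source contribute 0.004675, so
  P(real transient source | ¬anomaly flag, cosmic-ray hit) = 0.004675 / 0.065655 ≈ 0.0712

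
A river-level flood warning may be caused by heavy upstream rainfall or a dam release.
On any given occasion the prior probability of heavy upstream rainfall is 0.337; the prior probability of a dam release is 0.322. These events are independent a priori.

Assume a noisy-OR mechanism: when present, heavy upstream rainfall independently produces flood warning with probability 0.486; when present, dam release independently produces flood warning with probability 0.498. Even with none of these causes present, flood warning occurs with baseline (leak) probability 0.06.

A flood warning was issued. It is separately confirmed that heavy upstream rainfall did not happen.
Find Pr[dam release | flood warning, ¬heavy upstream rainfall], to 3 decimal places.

Under noisy-OR, P(flood warning | causes) = 1 − (1−0.06)·∏(1−qᵢ) over the active causes.
Numerator (weight on configurations with dam release): 0.52812·0.322 = 0.170055
The normalizing constant is 0.06·0.678 + 0.52812·0.322 = 0.210735
Posterior = 0.170055 / 0.210735 ≈ 0.807

Pr[dam release | flood warning, ¬heavy upstream rainfall] ≈ 0.807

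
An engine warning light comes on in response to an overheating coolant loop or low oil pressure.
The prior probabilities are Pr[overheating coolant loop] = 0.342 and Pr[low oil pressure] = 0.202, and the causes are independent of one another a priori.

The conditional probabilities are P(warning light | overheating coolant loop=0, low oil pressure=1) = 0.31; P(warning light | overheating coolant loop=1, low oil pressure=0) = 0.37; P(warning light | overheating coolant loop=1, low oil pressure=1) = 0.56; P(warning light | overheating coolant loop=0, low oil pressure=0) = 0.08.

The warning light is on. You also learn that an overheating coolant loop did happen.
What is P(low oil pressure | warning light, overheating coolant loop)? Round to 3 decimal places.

P(low oil pressure | warning light, overheating coolant loop) ≈ 0.277

Weight on low oil pressure=true, given the evidence: 0.56·0.202 = 0.113120
The normalizing constant is 0.37·0.798 + 0.56·0.202 = 0.408380
Posterior = 0.113120 / 0.408380 ≈ 0.277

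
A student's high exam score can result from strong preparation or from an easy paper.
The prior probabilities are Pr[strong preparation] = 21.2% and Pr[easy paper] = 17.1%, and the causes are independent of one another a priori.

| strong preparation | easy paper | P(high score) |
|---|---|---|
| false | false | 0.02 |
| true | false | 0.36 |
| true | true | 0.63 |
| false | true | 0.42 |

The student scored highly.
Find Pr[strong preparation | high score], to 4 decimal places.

Pr[strong preparation | high score] ≈ 0.5528

For the numerator, keep only strong preparation=true terms: 0.063269 + 0.022839 = 0.086108
The normalizing constant is 0.02·0.788·0.829 + 0.42·0.788·0.171 + 0.36·0.212·0.829 + 0.63·0.212·0.171 = 0.155767
Posterior = 0.086108 / 0.155767 ≈ 0.5528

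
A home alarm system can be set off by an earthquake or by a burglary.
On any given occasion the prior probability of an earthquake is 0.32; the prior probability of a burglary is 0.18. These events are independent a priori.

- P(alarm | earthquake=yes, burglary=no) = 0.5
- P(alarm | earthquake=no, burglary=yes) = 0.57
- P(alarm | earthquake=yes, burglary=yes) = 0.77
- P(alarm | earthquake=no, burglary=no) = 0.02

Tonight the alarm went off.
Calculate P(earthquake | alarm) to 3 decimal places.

P(alarm) = 0.02*0.68*0.82 + 0.57*0.68*0.18 + 0.5*0.32*0.82 + 0.77*0.32*0.18 = 0.011152 + 0.069768 + 0.131200 + 0.044352 = 0.256472
The earthquake-present share is 0.131200 + 0.044352 = 0.175552.
So P(earthquake | alarm) = 0.175552/0.256472 ≈ 0.684.

P(earthquake | alarm) ≈ 0.684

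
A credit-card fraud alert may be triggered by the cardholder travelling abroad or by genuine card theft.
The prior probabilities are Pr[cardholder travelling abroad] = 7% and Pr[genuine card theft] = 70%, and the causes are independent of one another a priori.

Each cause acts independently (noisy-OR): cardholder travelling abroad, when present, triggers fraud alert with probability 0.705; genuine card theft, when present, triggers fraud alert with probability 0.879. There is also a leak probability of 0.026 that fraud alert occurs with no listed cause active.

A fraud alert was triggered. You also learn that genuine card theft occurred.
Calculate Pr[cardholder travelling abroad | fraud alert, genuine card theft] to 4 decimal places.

Pr[cardholder travelling abroad | fraud alert, genuine card theft] ≈ 0.0761

Under noisy-OR, P(fraud alert | causes) = 1 − (1−0.026)·∏(1−qᵢ) over the active causes.
P(fraud alert | genuine card theft) = 0.882146·0.93 + 0.965233·0.07 = 0.820396 + 0.067566 = 0.887962
Of this, 0.067566 comes from 0.965233·0.07 (the cardholder travelling abroad=true cases).
P(cardholder travelling abroad | fraud alert, genuine card theft) = 0.067566 / 0.887962 ≈ 0.0761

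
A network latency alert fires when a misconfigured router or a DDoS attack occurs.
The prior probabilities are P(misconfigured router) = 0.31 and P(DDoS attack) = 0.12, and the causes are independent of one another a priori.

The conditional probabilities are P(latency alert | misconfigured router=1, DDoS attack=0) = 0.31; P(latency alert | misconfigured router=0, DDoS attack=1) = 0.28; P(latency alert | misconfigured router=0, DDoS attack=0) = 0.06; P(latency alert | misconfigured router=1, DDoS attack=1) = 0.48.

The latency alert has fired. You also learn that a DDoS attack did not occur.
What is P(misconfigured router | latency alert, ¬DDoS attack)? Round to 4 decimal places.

P(misconfigured router | latency alert, ¬DDoS attack) ≈ 0.6989

P(latency alert | ¬DDoS attack) = 0.06·0.69 + 0.31·0.31 = 0.041400 + 0.096100 = 0.137500
Restricting to configurations with misconfigured router present: 0.31·0.31 = 0.096100.
Hence the posterior is 0.096100/0.137500 ≈ 0.6989.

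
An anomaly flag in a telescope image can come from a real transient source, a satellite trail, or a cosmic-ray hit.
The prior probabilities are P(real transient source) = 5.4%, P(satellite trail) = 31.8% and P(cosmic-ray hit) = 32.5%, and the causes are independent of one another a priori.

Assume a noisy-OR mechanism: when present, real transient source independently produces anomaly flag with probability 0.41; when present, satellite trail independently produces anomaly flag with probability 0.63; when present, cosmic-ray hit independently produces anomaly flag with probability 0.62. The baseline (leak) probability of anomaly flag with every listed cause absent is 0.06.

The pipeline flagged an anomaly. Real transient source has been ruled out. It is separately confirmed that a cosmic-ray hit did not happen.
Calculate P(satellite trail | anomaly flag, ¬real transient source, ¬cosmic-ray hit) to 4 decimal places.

Under noisy-OR, P(anomaly flag | causes) = 1 − (1−0.06)·∏(1−qᵢ) over the active causes.
P(anomaly flag | ¬real transient source, ¬cosmic-ray hit) = 0.06·0.682 + 0.6522·0.318 = 0.040920 + 0.207400 = 0.248320
Restricting to configurations with satellite trail present: 0.6522·0.318 = 0.207400.
Hence the posterior is 0.207400/0.248320 ≈ 0.8352.

P(satellite trail | anomaly flag, ¬real transient source, ¬cosmic-ray hit) ≈ 0.8352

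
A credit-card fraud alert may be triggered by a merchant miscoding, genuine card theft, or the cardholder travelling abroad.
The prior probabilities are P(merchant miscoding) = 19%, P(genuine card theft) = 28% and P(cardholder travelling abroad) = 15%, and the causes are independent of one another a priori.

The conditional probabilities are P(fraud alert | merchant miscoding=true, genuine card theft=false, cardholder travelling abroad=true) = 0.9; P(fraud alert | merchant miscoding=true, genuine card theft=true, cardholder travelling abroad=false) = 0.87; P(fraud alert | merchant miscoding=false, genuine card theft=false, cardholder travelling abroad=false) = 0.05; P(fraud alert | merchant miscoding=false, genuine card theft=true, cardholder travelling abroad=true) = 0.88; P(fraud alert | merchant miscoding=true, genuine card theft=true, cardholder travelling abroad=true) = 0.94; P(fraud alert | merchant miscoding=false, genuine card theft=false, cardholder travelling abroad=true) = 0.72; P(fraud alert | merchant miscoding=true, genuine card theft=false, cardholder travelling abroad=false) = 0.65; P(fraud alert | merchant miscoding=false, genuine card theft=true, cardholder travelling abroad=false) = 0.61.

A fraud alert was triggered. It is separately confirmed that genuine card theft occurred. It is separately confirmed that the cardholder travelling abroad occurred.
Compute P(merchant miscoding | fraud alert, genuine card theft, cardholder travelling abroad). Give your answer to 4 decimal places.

P(fraud alert | genuine card theft, cardholder travelling abroad) = 0.88*0.81 + 0.94*0.19 = 0.712800 + 0.178600 = 0.891400
The merchant miscoding-present share is 0.94*0.19 = 0.178600.
Hence the posterior is 0.178600/0.891400 ≈ 0.2004.

P(merchant miscoding | fraud alert, genuine card theft, cardholder travelling abroad) ≈ 0.2004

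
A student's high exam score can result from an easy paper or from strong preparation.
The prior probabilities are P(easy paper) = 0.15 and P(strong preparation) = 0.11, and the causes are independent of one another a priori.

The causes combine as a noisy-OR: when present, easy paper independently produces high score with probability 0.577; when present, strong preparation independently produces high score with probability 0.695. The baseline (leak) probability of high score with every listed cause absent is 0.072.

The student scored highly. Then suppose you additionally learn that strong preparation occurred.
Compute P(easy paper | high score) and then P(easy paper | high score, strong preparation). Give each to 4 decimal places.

P(easy paper | high score) ≈ 0.4404; P(easy paper | high score, strong preparation) ≈ 0.1781

Under noisy-OR, P(high score | causes) = 1 − (1−0.072)·∏(1−qᵢ) over the active causes.
Sum P(high score|·) weighted by the priors over the 4 (easy paper, strong preparation) configurations:
  P(high score) = 0.072·0.85·0.89 + 0.71696·0.85·0.11 + 0.607456·0.15·0.89 + 0.880274·0.15·0.11
        = 0.054468 + 0.067036 + 0.081095 + 0.014525 = 0.217124
Keeping only the easy paper-present terms gives 0.095620, so
  P(easy paper | high score) = 0.095620 / 0.217124 ≈ 0.4404

With the extra evidence:
Weight on easy paper=true, given the evidence: 0.880274·0.15 = 0.132041
Denominator P(high score | strong preparation): 0.71696·0.85 + 0.880274·0.15 = 0.741457
Posterior = 0.132041 / 0.741457 ≈ 0.1781
Conditioning on strong preparation lowers the posterior on easy paper: the classic explaining-away effect in a common-effect structure.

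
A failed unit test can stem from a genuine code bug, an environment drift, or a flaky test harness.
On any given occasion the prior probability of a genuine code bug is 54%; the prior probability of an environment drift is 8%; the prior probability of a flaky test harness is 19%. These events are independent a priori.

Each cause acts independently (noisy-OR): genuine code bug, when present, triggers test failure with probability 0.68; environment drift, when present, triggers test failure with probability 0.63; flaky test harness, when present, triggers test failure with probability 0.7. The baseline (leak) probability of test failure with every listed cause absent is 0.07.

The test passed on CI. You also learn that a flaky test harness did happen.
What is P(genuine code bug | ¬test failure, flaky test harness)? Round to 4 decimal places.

P(genuine code bug | ¬test failure, flaky test harness) ≈ 0.2731

Under noisy-OR, P(test failure | causes) = 1 − (1−0.07)·∏(1−qᵢ) over the active causes.
Weight on genuine code bug=true, given the evidence: 0.044354 + 0.001427 = 0.045781
Normalizer over all consistent configurations: 0.279*0.46*0.92 + 0.10323*0.46*0.08 + 0.08928*0.54*0.92 + 0.033034*0.54*0.08 = 0.167653
P(genuine code bug | ¬test failure, flaky test harness) = 0.045781/0.167653 ≈ 0.2731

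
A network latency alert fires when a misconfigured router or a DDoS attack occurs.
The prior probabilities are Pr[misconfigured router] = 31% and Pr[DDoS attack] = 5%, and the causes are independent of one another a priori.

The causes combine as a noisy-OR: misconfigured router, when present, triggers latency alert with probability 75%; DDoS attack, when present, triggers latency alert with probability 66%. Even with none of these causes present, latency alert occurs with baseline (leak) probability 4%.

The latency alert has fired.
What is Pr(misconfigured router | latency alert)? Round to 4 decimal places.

Pr(misconfigured router | latency alert) ≈ 0.8280

Under noisy-OR, P(latency alert | causes) = 1 − (1−0.04)·∏(1−qᵢ) over the active causes.
Numerator (weight on configurations with misconfigured router): 0.223820 + 0.014235 = 0.238055
Denominator P(latency alert): 0.04*0.69*0.95 + 0.6736*0.69*0.05 + 0.76*0.31*0.95 + 0.9184*0.31*0.05 = 0.287514
Posterior = 0.238055 / 0.287514 ≈ 0.8280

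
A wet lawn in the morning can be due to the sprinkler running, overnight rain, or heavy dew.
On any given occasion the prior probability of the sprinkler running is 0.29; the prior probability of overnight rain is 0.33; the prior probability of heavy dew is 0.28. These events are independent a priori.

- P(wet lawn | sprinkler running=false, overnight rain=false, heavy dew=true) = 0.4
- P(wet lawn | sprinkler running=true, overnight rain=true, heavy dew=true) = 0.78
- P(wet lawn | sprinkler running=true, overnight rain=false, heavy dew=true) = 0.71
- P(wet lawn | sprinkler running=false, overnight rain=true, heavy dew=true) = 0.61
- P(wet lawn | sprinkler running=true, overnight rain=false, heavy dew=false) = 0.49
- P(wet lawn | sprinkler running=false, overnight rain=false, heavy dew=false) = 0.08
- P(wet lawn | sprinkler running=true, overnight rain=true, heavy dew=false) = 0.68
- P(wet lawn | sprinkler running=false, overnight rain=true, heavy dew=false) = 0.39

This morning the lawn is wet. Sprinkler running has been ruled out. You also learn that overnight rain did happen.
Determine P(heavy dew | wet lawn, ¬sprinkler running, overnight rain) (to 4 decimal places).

P(heavy dew | wet lawn, ¬sprinkler running, overnight rain) ≈ 0.3782

P(wet lawn | ¬sprinkler running, overnight rain) = 0.39*0.72 + 0.61*0.28 = 0.280800 + 0.170800 = 0.451600
Of this, 0.170800 comes from 0.61*0.28 (the heavy dew=true cases).
Hence the posterior is 0.170800/0.451600 ≈ 0.3782.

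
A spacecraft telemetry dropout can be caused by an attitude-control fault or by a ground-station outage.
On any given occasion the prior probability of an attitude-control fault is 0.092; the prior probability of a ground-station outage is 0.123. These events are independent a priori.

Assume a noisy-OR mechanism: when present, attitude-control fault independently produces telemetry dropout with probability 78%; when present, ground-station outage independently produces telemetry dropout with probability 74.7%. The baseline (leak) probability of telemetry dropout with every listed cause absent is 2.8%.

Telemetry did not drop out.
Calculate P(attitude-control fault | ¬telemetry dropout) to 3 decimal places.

P(attitude-control fault | ¬telemetry dropout) ≈ 0.022

Under noisy-OR, P(telemetry dropout | causes) = 1 − (1−0.028)·∏(1−qᵢ) over the active causes.
For the numerator, keep only attitude-control fault=true terms: 0.017253 + 0.000612 = 0.017865
Normalizer over all consistent configurations: 0.972·0.908·0.877 + 0.245916·0.908·0.123 + 0.21384·0.092·0.877 + 0.054102·0.092·0.123 = 0.819349
P(attitude-control fault | ¬telemetry dropout) = 0.017865/0.819349 ≈ 0.022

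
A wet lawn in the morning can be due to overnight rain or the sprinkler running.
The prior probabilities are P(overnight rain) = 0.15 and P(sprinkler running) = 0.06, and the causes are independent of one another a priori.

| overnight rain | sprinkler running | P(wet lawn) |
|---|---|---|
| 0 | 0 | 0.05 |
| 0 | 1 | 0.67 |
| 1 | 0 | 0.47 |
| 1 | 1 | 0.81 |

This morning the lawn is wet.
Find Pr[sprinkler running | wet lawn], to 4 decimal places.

Pr[sprinkler running | wet lawn] ≈ 0.2807

Weight on sprinkler running=true, given the evidence: 0.034170 + 0.007290 = 0.041460
Denominator P(wet lawn): 0.05×0.85×0.94 + 0.67×0.85×0.06 + 0.47×0.15×0.94 + 0.81×0.15×0.06 = 0.147680
P(sprinkler running | wet lawn) = 0.041460/0.147680 ≈ 0.2807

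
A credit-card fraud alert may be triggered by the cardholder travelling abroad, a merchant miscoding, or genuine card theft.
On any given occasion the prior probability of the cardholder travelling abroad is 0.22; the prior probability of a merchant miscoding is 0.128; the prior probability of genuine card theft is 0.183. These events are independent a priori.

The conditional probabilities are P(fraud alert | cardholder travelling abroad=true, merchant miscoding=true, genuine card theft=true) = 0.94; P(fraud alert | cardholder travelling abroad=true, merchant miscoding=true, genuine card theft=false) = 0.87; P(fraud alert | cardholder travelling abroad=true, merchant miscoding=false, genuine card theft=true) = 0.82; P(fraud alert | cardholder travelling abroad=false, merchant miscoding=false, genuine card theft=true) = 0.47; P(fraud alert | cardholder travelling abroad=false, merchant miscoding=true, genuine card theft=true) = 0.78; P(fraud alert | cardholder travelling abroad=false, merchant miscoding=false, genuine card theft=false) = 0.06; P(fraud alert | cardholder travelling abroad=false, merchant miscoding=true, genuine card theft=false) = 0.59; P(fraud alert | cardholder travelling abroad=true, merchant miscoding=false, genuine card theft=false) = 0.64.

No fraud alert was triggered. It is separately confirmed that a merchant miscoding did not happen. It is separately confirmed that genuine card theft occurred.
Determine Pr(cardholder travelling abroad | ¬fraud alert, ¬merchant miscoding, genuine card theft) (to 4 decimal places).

By total probability over both values of cardholder travelling abroad:
  P(¬fraud alert | ¬merchant miscoding, genuine card theft) = 0.53·0.78 + 0.18·0.22
        = 0.413400 + 0.039600 = 0.453000
The terms with cardholder travelling abroad present sum to 0.039600, so
  P(cardholder travelling abroad | ¬fraud alert, ¬merchant miscoding, genuine card theft) = 0.039600 / 0.453000 ≈ 0.0874

Pr(cardholder travelling abroad | ¬fraud alert, ¬merchant miscoding, genuine card theft) ≈ 0.0874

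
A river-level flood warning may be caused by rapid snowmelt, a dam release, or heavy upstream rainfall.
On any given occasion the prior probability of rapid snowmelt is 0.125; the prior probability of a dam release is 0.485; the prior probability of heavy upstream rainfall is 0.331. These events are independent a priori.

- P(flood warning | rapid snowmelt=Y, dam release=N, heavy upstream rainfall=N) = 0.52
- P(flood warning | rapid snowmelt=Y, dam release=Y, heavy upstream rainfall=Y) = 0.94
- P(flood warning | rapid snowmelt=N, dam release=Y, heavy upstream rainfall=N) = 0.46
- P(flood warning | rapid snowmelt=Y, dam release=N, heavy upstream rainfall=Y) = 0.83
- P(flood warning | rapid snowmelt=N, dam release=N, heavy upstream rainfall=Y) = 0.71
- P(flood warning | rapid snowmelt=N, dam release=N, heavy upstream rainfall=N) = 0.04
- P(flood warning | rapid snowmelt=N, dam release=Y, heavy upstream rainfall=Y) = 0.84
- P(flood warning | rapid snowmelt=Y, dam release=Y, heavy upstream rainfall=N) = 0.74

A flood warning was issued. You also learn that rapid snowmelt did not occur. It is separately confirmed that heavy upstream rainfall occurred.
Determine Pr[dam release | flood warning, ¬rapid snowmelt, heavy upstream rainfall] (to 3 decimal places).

Weight on dam release=true, given the evidence: 0.84*0.485 = 0.407400
The normalizing constant is 0.71*0.515 + 0.84*0.485 = 0.773050
P(dam release | flood warning, ¬rapid snowmelt, heavy upstream rainfall) = 0.407400/0.773050 ≈ 0.527

Pr[dam release | flood warning, ¬rapid snowmelt, heavy upstream rainfall] ≈ 0.527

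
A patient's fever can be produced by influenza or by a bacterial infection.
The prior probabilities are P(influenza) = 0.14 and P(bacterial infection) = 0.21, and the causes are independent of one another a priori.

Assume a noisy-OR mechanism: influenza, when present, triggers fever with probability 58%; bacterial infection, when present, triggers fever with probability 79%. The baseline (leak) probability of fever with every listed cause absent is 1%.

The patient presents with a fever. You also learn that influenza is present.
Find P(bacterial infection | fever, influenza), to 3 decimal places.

P(bacterial infection | fever, influenza) ≈ 0.293

Under noisy-OR, P(fever | causes) = 1 − (1−0.01)·∏(1−qᵢ) over the active causes.
Enumerate both values of bacterial infection and weight by the priors:
  P(fever | influenza) = 0.5842×0.79 + 0.912682×0.21
        = 0.461518 + 0.191663 = 0.653181
Keeping only the bacterial infection-present terms gives 0.191663, so
  P(bacterial infection | fever, influenza) = 0.191663 / 0.653181 ≈ 0.293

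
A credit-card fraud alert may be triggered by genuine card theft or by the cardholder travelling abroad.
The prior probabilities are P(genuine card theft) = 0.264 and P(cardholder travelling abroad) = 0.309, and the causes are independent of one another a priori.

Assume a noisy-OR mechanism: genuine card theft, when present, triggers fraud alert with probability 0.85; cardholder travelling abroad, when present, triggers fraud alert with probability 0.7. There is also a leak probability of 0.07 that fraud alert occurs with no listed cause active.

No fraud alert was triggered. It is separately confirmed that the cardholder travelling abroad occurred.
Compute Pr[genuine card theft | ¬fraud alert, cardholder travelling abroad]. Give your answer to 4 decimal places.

Under noisy-OR, P(fraud alert | causes) = 1 − (1−0.07)·∏(1−qᵢ) over the active causes.
Sum P(¬fraud alert|·) weighted by the priors over both values of genuine card theft:
  P(¬fraud alert | cardholder travelling abroad) = 0.279*0.736 + 0.04185*0.264
        = 0.205344 + 0.011048 = 0.216392
The terms with genuine card theft present sum to 0.011048, so
  P(genuine card theft | ¬fraud alert, cardholder travelling abroad) = 0.011048 / 0.216392 ≈ 0.0511

Pr[genuine card theft | ¬fraud alert, cardholder travelling abroad] ≈ 0.0511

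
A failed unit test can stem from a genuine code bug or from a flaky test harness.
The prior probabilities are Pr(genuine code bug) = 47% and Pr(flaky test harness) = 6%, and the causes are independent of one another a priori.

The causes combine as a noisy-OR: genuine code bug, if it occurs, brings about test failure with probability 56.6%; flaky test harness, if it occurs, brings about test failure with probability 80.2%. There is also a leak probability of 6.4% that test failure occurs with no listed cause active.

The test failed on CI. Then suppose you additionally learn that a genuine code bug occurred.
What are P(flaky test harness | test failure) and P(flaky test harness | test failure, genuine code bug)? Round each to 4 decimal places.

Under noisy-OR, P(test failure | causes) = 1 − (1−0.064)·∏(1−qᵢ) over the active causes.
By total probability over the 4 (genuine code bug, flaky test harness) configurations:
  P(test failure) = 0.064·0.53·0.94 + 0.814672·0.53·0.06 + 0.593776·0.47·0.94 + 0.919568·0.47·0.06
        = 0.031885 + 0.025907 + 0.262330 + 0.025932 = 0.346054
Keeping only the flaky test harness-present terms gives 0.051839, so
  P(flaky test harness | test failure) = 0.051839 / 0.346054 ≈ 0.1498

Now also conditioning on genuine code bug=true:
P(test failure | genuine code bug) = 0.593776×0.94 + 0.919568×0.06 = 0.558149 + 0.055174 = 0.613323
Restricting to configurations with flaky test harness present: 0.919568×0.06 = 0.055174.
P(flaky test harness | test failure, genuine code bug) = 0.055174 / 0.613323 ≈ 0.0900
This is intercausal reasoning (explaining away): once genuine code bug accounts for the test failure, flaky test harness becomes less likely.

P(flaky test harness | test failure) ≈ 0.1498; P(flaky test harness | test failure, genuine code bug) ≈ 0.0900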